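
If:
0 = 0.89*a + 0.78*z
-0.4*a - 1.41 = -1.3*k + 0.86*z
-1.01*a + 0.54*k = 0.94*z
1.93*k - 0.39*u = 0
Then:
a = 3.27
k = -0.38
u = -1.88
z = -3.74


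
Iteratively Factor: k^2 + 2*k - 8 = (k + 4)*(k - 2)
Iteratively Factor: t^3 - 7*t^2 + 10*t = (t - 2)*(t^2 - 5*t) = (t - 5)*(t - 2)*(t)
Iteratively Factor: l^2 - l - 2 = (l + 1)*(l - 2)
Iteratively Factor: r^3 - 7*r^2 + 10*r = (r - 5)*(r^2 - 2*r) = (r - 5)*(r - 2)*(r)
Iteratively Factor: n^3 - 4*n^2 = (n - 4)*(n^2) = n*(n - 4)*(n)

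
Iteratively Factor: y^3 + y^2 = (y)*(y^2 + y) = y*(y + 1)*(y)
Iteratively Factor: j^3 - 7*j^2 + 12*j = (j)*(j^2 - 7*j + 12) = j*(j - 4)*(j - 3)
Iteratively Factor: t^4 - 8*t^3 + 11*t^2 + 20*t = (t - 5)*(t^3 - 3*t^2 - 4*t) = t*(t - 5)*(t^2 - 3*t - 4) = t*(t - 5)*(t - 4)*(t + 1)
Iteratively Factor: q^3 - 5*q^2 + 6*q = (q)*(q^2 - 5*q + 6) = q*(q - 2)*(q - 3)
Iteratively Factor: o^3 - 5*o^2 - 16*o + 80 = (o + 4)*(o^2 - 9*o + 20) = (o - 5)*(o + 4)*(o - 4)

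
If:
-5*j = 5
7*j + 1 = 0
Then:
No Solution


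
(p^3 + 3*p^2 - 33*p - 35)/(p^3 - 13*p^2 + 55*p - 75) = (p^2 + 8*p + 7)/(p^2 - 8*p + 15)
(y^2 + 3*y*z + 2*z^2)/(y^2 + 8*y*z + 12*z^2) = (y + z)/(y + 6*z)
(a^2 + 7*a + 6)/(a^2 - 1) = (a + 6)/(a - 1)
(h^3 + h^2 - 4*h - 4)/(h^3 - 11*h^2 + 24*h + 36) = (h^2 - 4)/(h^2 - 12*h + 36)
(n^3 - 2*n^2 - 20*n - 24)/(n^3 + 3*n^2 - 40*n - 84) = (n + 2)/(n + 7)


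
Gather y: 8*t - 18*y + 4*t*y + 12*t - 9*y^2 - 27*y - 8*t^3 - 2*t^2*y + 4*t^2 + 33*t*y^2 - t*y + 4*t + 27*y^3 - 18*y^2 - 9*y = -8*t^3 + 4*t^2 + 24*t + 27*y^3 + y^2*(33*t - 27) + y*(-2*t^2 + 3*t - 54)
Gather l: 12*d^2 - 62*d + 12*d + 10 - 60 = 12*d^2 - 50*d - 50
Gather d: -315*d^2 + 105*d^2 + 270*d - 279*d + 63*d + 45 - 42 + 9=-210*d^2 + 54*d + 12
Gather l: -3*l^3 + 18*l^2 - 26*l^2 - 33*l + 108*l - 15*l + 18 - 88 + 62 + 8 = -3*l^3 - 8*l^2 + 60*l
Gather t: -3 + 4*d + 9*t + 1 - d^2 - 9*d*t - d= -d^2 + 3*d + t*(9 - 9*d) - 2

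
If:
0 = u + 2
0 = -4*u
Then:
No Solution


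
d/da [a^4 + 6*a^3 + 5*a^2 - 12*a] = 4*a^3 + 18*a^2 + 10*a - 12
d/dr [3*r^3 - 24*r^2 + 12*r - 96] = 9*r^2 - 48*r + 12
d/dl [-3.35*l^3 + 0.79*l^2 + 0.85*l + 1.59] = -10.05*l^2 + 1.58*l + 0.85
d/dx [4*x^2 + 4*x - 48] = 8*x + 4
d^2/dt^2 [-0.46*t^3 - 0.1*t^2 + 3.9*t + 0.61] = -2.76*t - 0.2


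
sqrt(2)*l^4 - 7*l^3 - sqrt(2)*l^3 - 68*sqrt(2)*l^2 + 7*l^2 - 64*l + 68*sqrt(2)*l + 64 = (l - 1)*(l - 8*sqrt(2))*(l + 4*sqrt(2))*(sqrt(2)*l + 1)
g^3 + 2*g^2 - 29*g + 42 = (g - 3)*(g - 2)*(g + 7)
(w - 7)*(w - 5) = w^2 - 12*w + 35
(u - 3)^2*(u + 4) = u^3 - 2*u^2 - 15*u + 36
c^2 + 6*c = c*(c + 6)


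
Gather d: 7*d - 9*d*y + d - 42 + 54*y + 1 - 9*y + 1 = d*(8 - 9*y) + 45*y - 40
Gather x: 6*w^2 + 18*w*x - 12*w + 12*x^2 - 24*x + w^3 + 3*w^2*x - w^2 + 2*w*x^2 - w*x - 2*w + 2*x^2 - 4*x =w^3 + 5*w^2 - 14*w + x^2*(2*w + 14) + x*(3*w^2 + 17*w - 28)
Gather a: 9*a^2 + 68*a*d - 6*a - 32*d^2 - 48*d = 9*a^2 + a*(68*d - 6) - 32*d^2 - 48*d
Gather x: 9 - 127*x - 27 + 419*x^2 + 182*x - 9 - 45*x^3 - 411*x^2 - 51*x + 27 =-45*x^3 + 8*x^2 + 4*x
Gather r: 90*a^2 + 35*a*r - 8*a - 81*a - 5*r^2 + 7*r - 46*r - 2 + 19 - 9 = 90*a^2 - 89*a - 5*r^2 + r*(35*a - 39) + 8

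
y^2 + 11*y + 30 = (y + 5)*(y + 6)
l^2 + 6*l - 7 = (l - 1)*(l + 7)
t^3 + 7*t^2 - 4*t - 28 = (t - 2)*(t + 2)*(t + 7)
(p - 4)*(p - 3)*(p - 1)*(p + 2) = p^4 - 6*p^3 + 3*p^2 + 26*p - 24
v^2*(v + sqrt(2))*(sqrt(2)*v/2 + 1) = sqrt(2)*v^4/2 + 2*v^3 + sqrt(2)*v^2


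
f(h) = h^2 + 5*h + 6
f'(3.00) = 11.00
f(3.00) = 30.00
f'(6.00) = 17.00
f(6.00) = 72.00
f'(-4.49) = -3.98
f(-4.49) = 3.71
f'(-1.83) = 1.34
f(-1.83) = 0.20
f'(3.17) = 11.34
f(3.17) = 31.90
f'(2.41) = 9.82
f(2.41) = 23.86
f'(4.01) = 13.02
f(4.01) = 42.13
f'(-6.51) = -8.02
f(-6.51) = 15.83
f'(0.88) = 6.76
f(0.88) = 11.17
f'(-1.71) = 1.58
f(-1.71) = 0.37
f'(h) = 2*h + 5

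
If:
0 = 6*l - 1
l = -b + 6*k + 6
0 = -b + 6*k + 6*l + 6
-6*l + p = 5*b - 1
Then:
No Solution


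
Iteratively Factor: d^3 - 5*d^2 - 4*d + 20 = (d - 2)*(d^2 - 3*d - 10) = (d - 2)*(d + 2)*(d - 5)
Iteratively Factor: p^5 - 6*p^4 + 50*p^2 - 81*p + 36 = (p - 1)*(p^4 - 5*p^3 - 5*p^2 + 45*p - 36) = (p - 1)^2*(p^3 - 4*p^2 - 9*p + 36) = (p - 3)*(p - 1)^2*(p^2 - p - 12) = (p - 4)*(p - 3)*(p - 1)^2*(p + 3)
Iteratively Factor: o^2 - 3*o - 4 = (o + 1)*(o - 4)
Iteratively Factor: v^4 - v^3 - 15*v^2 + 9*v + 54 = (v + 2)*(v^3 - 3*v^2 - 9*v + 27) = (v - 3)*(v + 2)*(v^2 - 9) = (v - 3)^2*(v + 2)*(v + 3)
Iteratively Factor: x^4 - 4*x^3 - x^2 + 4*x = (x + 1)*(x^3 - 5*x^2 + 4*x) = x*(x + 1)*(x^2 - 5*x + 4) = x*(x - 4)*(x + 1)*(x - 1)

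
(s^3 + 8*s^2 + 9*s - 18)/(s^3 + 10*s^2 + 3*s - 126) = (s^2 + 2*s - 3)/(s^2 + 4*s - 21)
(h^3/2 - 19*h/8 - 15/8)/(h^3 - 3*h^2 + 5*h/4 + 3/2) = (4*h^3 - 19*h - 15)/(2*(4*h^3 - 12*h^2 + 5*h + 6))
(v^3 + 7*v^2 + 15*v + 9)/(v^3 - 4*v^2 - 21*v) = (v^2 + 4*v + 3)/(v*(v - 7))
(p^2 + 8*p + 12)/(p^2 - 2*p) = (p^2 + 8*p + 12)/(p*(p - 2))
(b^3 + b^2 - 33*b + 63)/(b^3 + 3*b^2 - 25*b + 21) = (b - 3)/(b - 1)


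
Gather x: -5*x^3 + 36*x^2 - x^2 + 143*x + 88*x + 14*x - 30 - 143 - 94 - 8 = -5*x^3 + 35*x^2 + 245*x - 275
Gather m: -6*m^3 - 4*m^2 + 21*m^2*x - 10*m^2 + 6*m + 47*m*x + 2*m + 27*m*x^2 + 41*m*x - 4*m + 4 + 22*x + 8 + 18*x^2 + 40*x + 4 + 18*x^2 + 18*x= -6*m^3 + m^2*(21*x - 14) + m*(27*x^2 + 88*x + 4) + 36*x^2 + 80*x + 16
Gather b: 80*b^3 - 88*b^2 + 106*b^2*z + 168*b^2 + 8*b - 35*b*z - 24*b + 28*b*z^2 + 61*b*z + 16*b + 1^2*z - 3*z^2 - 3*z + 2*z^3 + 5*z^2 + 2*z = 80*b^3 + b^2*(106*z + 80) + b*(28*z^2 + 26*z) + 2*z^3 + 2*z^2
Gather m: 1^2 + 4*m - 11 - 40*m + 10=-36*m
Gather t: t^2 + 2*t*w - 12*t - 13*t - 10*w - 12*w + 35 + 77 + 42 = t^2 + t*(2*w - 25) - 22*w + 154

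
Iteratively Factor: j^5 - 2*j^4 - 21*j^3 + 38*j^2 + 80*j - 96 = (j + 4)*(j^4 - 6*j^3 + 3*j^2 + 26*j - 24) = (j + 2)*(j + 4)*(j^3 - 8*j^2 + 19*j - 12) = (j - 4)*(j + 2)*(j + 4)*(j^2 - 4*j + 3) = (j - 4)*(j - 1)*(j + 2)*(j + 4)*(j - 3)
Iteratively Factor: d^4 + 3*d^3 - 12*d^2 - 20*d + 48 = (d - 2)*(d^3 + 5*d^2 - 2*d - 24) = (d - 2)*(d + 4)*(d^2 + d - 6) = (d - 2)^2*(d + 4)*(d + 3)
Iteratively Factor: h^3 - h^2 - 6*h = (h + 2)*(h^2 - 3*h) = (h - 3)*(h + 2)*(h)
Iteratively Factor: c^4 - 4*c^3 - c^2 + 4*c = (c)*(c^3 - 4*c^2 - c + 4) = c*(c + 1)*(c^2 - 5*c + 4) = c*(c - 4)*(c + 1)*(c - 1)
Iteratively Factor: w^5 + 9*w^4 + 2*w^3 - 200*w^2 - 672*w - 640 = (w + 4)*(w^4 + 5*w^3 - 18*w^2 - 128*w - 160) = (w + 2)*(w + 4)*(w^3 + 3*w^2 - 24*w - 80) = (w - 5)*(w + 2)*(w + 4)*(w^2 + 8*w + 16) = (w - 5)*(w + 2)*(w + 4)^2*(w + 4)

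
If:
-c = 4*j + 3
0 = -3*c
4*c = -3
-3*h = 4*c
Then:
No Solution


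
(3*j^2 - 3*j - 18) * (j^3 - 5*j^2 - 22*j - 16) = 3*j^5 - 18*j^4 - 69*j^3 + 108*j^2 + 444*j + 288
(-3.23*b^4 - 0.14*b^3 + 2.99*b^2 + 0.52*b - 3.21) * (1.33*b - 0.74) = -4.2959*b^5 + 2.204*b^4 + 4.0803*b^3 - 1.521*b^2 - 4.6541*b + 2.3754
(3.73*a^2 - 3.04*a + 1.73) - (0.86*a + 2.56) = 3.73*a^2 - 3.9*a - 0.83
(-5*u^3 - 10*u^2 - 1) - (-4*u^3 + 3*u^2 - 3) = -u^3 - 13*u^2 + 2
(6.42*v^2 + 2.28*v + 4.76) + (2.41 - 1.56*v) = 6.42*v^2 + 0.72*v + 7.17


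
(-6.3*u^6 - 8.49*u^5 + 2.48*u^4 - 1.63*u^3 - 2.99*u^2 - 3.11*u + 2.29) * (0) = 0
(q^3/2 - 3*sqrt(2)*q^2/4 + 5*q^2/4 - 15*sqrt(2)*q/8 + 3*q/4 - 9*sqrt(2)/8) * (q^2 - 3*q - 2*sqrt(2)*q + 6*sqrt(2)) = q^5/2 - 7*sqrt(2)*q^4/4 - q^4/4 + 7*sqrt(2)*q^3/8 - 15*q^2/4 + 21*sqrt(2)*q^2/2 - 18*q + 63*sqrt(2)*q/8 - 27/2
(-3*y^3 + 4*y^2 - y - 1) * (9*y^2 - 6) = -27*y^5 + 36*y^4 + 9*y^3 - 33*y^2 + 6*y + 6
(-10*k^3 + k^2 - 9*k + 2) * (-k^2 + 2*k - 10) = 10*k^5 - 21*k^4 + 111*k^3 - 30*k^2 + 94*k - 20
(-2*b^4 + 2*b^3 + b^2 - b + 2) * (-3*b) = 6*b^5 - 6*b^4 - 3*b^3 + 3*b^2 - 6*b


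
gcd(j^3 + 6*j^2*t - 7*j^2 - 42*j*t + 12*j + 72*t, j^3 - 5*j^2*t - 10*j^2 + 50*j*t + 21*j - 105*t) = j - 3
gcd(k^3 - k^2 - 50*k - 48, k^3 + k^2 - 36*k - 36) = k^2 + 7*k + 6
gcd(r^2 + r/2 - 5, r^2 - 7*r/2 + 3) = r - 2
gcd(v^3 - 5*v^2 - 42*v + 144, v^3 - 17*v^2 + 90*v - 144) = v^2 - 11*v + 24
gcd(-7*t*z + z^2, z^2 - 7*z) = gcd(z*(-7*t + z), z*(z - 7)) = z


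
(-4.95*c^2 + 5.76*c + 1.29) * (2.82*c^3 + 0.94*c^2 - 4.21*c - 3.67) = -13.959*c^5 + 11.5902*c^4 + 29.8917*c^3 - 4.8705*c^2 - 26.5701*c - 4.7343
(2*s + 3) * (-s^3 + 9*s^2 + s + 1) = -2*s^4 + 15*s^3 + 29*s^2 + 5*s + 3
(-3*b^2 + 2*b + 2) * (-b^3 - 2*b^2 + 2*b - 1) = 3*b^5 + 4*b^4 - 12*b^3 + 3*b^2 + 2*b - 2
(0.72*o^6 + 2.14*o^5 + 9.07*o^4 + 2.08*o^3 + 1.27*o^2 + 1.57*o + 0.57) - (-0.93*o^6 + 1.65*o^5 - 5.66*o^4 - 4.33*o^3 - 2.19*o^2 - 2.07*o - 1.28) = 1.65*o^6 + 0.49*o^5 + 14.73*o^4 + 6.41*o^3 + 3.46*o^2 + 3.64*o + 1.85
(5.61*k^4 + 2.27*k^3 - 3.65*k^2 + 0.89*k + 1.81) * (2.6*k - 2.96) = 14.586*k^5 - 10.7036*k^4 - 16.2092*k^3 + 13.118*k^2 + 2.0716*k - 5.3576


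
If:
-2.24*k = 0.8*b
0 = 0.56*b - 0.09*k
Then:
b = 0.00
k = 0.00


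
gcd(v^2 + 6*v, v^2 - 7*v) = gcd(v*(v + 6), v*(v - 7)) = v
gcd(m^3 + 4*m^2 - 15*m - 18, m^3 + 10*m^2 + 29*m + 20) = m + 1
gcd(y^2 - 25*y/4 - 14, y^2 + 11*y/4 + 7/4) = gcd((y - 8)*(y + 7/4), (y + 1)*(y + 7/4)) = y + 7/4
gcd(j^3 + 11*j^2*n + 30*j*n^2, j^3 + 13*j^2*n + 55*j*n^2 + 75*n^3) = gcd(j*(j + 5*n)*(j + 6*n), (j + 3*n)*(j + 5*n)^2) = j + 5*n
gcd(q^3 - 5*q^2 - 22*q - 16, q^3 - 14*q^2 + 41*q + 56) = q^2 - 7*q - 8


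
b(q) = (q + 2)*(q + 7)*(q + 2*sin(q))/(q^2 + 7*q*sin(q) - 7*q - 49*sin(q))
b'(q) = (q + 2)*(q + 7)*(q + 2*sin(q))*(-7*q*cos(q) - 2*q - 7*sin(q) + 49*cos(q) + 7)/(q^2 + 7*q*sin(q) - 7*q - 49*sin(q))^2 + (q + 2)*(q + 7)*(2*cos(q) + 1)/(q^2 + 7*q*sin(q) - 7*q - 49*sin(q)) + (q + 2)*(q + 2*sin(q))/(q^2 + 7*q*sin(q) - 7*q - 49*sin(q)) + (q + 7)*(q + 2*sin(q))/(q^2 + 7*q*sin(q) - 7*q - 49*sin(q)) = (-(q + 2)*(q + 7)*(q + 2*sin(q))*(7*q*cos(q) + 2*q + 7*sin(q) - 49*cos(q) - 7) + ((q + 2)*(q + 7)*(2*cos(q) + 1) + (q + 2)*(q + 2*sin(q)) + (q + 7)*(q + 2*sin(q)))*(q^2 + 7*q*sin(q) - 7*q - 49*sin(q)))/((q - 7)^2*(q + 7*sin(q))^2)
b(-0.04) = -0.73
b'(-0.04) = -0.58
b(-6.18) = 0.28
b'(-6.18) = 0.57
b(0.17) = -0.86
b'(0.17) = -0.65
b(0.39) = -1.01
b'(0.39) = -0.74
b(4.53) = 33.19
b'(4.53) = 25.85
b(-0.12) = -0.68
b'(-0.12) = -0.55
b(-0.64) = -0.43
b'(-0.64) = -0.42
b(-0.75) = -0.39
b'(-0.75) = -0.40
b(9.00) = 72.74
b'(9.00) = 1.62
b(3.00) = -10.29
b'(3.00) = -17.89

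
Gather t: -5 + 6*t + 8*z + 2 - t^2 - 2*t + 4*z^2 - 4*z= -t^2 + 4*t + 4*z^2 + 4*z - 3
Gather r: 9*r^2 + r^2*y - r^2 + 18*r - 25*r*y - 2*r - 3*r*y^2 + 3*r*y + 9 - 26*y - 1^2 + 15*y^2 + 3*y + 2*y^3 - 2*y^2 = r^2*(y + 8) + r*(-3*y^2 - 22*y + 16) + 2*y^3 + 13*y^2 - 23*y + 8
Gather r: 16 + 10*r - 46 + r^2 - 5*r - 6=r^2 + 5*r - 36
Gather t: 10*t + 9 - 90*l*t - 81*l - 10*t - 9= -90*l*t - 81*l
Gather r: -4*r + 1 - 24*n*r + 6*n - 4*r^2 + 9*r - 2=6*n - 4*r^2 + r*(5 - 24*n) - 1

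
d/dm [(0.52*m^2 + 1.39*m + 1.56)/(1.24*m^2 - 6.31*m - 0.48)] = (-5.0048*m^2 - 4.368*m + 9.1764)/(1.5376*m^4 - 15.6488*m^3 + 38.6257*m^2 + 6.0576*m + 0.2304)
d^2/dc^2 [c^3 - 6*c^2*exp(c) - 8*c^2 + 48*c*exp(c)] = -6*c^2*exp(c) + 24*c*exp(c) + 6*c + 84*exp(c) - 16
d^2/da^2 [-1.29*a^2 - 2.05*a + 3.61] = -2.58000000000000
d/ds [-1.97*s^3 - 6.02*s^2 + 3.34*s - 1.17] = -5.91*s^2 - 12.04*s + 3.34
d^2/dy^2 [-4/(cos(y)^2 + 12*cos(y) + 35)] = 4*(4*sin(y)^4 - 6*sin(y)^2 - 465*cos(y) + 9*cos(3*y) - 216)/((cos(y) + 5)^3*(cos(y) + 7)^3)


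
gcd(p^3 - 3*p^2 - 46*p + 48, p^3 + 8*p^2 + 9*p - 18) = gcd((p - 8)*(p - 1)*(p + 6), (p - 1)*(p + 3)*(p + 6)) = p^2 + 5*p - 6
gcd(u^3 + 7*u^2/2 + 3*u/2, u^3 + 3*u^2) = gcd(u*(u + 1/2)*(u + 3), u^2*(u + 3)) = u^2 + 3*u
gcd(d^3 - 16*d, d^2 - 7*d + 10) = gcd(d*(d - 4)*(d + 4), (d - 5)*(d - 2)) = 1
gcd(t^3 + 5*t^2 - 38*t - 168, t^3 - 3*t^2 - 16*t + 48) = t + 4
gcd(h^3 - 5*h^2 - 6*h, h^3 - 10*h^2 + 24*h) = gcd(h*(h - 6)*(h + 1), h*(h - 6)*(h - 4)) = h^2 - 6*h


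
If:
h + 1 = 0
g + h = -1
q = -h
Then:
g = 0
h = -1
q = 1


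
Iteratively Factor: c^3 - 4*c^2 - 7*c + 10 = (c - 5)*(c^2 + c - 2) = (c - 5)*(c - 1)*(c + 2)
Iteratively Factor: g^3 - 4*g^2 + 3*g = (g - 3)*(g^2 - g) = (g - 3)*(g - 1)*(g)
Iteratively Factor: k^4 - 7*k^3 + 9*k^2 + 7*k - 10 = (k - 2)*(k^3 - 5*k^2 - k + 5) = (k - 5)*(k - 2)*(k^2 - 1) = (k - 5)*(k - 2)*(k - 1)*(k + 1)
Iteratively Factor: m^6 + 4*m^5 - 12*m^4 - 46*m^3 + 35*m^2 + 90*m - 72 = (m - 1)*(m^5 + 5*m^4 - 7*m^3 - 53*m^2 - 18*m + 72) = (m - 1)*(m + 3)*(m^4 + 2*m^3 - 13*m^2 - 14*m + 24) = (m - 1)*(m + 2)*(m + 3)*(m^3 - 13*m + 12) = (m - 1)^2*(m + 2)*(m + 3)*(m^2 + m - 12) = (m - 3)*(m - 1)^2*(m + 2)*(m + 3)*(m + 4)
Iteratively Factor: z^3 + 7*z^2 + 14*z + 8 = (z + 4)*(z^2 + 3*z + 2) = (z + 2)*(z + 4)*(z + 1)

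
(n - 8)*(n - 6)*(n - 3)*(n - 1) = n^4 - 18*n^3 + 107*n^2 - 234*n + 144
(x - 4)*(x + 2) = x^2 - 2*x - 8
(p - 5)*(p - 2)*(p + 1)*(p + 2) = p^4 - 4*p^3 - 9*p^2 + 16*p + 20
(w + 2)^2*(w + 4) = w^3 + 8*w^2 + 20*w + 16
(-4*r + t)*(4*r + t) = -16*r^2 + t^2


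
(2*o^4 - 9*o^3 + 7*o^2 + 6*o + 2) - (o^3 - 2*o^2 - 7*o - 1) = 2*o^4 - 10*o^3 + 9*o^2 + 13*o + 3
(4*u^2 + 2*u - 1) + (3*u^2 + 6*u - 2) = 7*u^2 + 8*u - 3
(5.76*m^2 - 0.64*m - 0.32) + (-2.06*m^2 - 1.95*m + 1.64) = 3.7*m^2 - 2.59*m + 1.32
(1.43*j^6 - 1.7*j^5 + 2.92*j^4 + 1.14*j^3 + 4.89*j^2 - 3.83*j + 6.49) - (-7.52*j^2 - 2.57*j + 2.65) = 1.43*j^6 - 1.7*j^5 + 2.92*j^4 + 1.14*j^3 + 12.41*j^2 - 1.26*j + 3.84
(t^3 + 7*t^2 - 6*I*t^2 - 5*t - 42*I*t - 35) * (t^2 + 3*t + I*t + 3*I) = t^5 + 10*t^4 - 5*I*t^4 + 22*t^3 - 50*I*t^3 + 10*t^2 - 110*I*t^2 + 21*t - 50*I*t - 105*I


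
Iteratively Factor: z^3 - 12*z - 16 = (z + 2)*(z^2 - 2*z - 8) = (z - 4)*(z + 2)*(z + 2)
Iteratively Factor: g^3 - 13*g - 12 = (g + 3)*(g^2 - 3*g - 4) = (g + 1)*(g + 3)*(g - 4)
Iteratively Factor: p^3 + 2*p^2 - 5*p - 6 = (p + 3)*(p^2 - p - 2) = (p - 2)*(p + 3)*(p + 1)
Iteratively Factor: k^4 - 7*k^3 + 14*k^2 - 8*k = (k)*(k^3 - 7*k^2 + 14*k - 8) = k*(k - 4)*(k^2 - 3*k + 2) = k*(k - 4)*(k - 1)*(k - 2)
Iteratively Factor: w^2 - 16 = (w - 4)*(w + 4)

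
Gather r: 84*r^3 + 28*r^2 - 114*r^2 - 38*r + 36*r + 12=84*r^3 - 86*r^2 - 2*r + 12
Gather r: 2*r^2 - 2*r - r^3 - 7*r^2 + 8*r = -r^3 - 5*r^2 + 6*r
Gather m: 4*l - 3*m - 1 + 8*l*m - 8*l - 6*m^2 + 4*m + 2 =-4*l - 6*m^2 + m*(8*l + 1) + 1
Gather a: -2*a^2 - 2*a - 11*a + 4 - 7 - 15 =-2*a^2 - 13*a - 18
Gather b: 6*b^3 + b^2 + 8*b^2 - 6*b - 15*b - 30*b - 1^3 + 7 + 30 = 6*b^3 + 9*b^2 - 51*b + 36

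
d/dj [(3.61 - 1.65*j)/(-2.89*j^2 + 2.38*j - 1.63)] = (-4.7685*j^2 + 20.8658*j - 5.9023)/(8.3521*j^4 - 13.7564*j^3 + 15.0858*j^2 - 7.7588*j + 2.6569)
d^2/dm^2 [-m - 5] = 0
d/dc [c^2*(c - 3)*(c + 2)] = c*(4*c^2 - 3*c - 12)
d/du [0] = 0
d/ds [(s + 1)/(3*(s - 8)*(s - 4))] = (-s^2 - 2*s + 44)/(3*(s^4 - 24*s^3 + 208*s^2 - 768*s + 1024))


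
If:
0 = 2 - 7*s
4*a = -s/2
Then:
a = -1/28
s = 2/7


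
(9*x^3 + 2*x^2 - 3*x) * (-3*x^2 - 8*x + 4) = -27*x^5 - 78*x^4 + 29*x^3 + 32*x^2 - 12*x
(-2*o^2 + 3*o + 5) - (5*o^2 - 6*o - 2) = -7*o^2 + 9*o + 7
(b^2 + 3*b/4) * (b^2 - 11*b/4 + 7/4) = b^4 - 2*b^3 - 5*b^2/16 + 21*b/16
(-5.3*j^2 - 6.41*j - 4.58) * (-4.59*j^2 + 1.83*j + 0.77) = 24.327*j^4 + 19.7229*j^3 + 5.2109*j^2 - 13.3171*j - 3.5266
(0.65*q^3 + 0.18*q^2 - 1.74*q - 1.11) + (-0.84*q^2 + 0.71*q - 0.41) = 0.65*q^3 - 0.66*q^2 - 1.03*q - 1.52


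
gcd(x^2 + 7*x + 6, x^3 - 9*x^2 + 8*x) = 1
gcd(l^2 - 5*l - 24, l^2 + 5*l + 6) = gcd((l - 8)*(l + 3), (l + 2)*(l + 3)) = l + 3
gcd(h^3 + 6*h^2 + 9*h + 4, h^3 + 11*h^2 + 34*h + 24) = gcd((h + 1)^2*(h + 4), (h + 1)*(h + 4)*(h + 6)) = h^2 + 5*h + 4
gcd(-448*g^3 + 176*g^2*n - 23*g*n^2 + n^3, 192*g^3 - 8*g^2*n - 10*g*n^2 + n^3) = 8*g - n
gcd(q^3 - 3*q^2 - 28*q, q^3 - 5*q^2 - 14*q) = q^2 - 7*q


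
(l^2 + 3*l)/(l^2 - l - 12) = l/(l - 4)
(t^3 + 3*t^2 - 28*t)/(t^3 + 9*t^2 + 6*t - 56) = t*(t - 4)/(t^2 + 2*t - 8)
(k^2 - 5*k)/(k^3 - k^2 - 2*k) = (5 - k)/(-k^2 + k + 2)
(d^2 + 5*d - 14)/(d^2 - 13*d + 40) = (d^2 + 5*d - 14)/(d^2 - 13*d + 40)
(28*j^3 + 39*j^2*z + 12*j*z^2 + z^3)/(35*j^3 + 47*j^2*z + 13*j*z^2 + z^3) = (4*j + z)/(5*j + z)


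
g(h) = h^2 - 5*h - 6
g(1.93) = -11.93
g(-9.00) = 120.00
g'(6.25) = 7.50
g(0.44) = -8.01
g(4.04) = -9.88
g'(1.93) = -1.14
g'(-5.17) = -15.34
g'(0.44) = -4.12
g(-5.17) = 46.58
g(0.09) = -6.44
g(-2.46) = 12.35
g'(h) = 2*h - 5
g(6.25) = 1.81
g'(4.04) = 3.08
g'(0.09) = -4.82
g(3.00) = -12.00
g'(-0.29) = -5.58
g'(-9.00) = -23.00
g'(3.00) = 1.00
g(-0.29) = -4.47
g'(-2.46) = -9.92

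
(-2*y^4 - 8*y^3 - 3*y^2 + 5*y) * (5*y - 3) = -10*y^5 - 34*y^4 + 9*y^3 + 34*y^2 - 15*y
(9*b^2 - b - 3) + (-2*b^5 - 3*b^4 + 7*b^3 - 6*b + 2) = -2*b^5 - 3*b^4 + 7*b^3 + 9*b^2 - 7*b - 1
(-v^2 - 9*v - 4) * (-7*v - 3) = 7*v^3 + 66*v^2 + 55*v + 12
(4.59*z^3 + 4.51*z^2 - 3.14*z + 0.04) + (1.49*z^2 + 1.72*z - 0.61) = 4.59*z^3 + 6.0*z^2 - 1.42*z - 0.57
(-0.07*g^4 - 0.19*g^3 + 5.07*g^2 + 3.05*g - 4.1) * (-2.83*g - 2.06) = 0.1981*g^5 + 0.6819*g^4 - 13.9567*g^3 - 19.0757*g^2 + 5.32*g + 8.446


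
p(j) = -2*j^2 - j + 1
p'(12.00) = -49.00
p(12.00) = -299.00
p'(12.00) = -49.00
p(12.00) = -299.00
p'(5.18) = -21.72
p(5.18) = -57.84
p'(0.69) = -3.76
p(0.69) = -0.64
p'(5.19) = -21.76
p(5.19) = -58.06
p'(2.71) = -11.84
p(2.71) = -16.40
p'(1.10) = -5.40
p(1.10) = -2.52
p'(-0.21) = -0.16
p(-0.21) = 1.12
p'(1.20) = -5.80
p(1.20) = -3.08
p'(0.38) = -2.52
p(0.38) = 0.33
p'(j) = -4*j - 1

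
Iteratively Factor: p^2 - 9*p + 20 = (p - 5)*(p - 4)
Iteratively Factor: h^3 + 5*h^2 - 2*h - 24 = (h + 3)*(h^2 + 2*h - 8) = (h + 3)*(h + 4)*(h - 2)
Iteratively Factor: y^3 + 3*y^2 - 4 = (y + 2)*(y^2 + y - 2) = (y + 2)^2*(y - 1)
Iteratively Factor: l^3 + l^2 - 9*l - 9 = (l - 3)*(l^2 + 4*l + 3) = (l - 3)*(l + 3)*(l + 1)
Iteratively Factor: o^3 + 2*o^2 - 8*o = (o)*(o^2 + 2*o - 8) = o*(o + 4)*(o - 2)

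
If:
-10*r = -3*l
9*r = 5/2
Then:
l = 25/27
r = 5/18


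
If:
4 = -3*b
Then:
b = -4/3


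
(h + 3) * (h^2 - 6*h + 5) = h^3 - 3*h^2 - 13*h + 15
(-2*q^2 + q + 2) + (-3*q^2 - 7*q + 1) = -5*q^2 - 6*q + 3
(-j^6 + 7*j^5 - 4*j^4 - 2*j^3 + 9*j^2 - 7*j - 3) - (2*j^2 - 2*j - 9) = -j^6 + 7*j^5 - 4*j^4 - 2*j^3 + 7*j^2 - 5*j + 6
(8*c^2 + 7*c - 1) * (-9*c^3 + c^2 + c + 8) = -72*c^5 - 55*c^4 + 24*c^3 + 70*c^2 + 55*c - 8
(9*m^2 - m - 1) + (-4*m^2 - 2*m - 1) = 5*m^2 - 3*m - 2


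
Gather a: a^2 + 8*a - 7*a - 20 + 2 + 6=a^2 + a - 12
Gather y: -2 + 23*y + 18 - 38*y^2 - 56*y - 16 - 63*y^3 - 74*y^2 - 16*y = -63*y^3 - 112*y^2 - 49*y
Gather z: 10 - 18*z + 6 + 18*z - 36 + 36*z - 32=36*z - 52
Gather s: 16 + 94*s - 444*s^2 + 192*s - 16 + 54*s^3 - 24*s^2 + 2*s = 54*s^3 - 468*s^2 + 288*s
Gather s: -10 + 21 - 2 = 9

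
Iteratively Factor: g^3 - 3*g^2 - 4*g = (g - 4)*(g^2 + g) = (g - 4)*(g + 1)*(g)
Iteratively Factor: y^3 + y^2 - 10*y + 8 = (y - 2)*(y^2 + 3*y - 4) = (y - 2)*(y - 1)*(y + 4)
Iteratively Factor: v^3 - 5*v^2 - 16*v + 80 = (v + 4)*(v^2 - 9*v + 20) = (v - 5)*(v + 4)*(v - 4)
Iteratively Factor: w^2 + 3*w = (w)*(w + 3)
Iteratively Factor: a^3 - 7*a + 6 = (a - 2)*(a^2 + 2*a - 3) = (a - 2)*(a - 1)*(a + 3)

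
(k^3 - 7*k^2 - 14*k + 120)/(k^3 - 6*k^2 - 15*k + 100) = (k - 6)/(k - 5)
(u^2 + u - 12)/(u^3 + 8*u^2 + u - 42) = (u^2 + u - 12)/(u^3 + 8*u^2 + u - 42)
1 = 1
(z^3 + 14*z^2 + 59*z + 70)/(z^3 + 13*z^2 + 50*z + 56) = (z + 5)/(z + 4)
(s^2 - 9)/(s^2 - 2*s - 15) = (s - 3)/(s - 5)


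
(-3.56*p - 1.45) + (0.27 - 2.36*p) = -5.92*p - 1.18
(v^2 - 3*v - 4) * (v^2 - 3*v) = v^4 - 6*v^3 + 5*v^2 + 12*v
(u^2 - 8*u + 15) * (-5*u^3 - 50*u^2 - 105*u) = -5*u^5 - 10*u^4 + 220*u^3 + 90*u^2 - 1575*u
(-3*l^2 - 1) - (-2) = 1 - 3*l^2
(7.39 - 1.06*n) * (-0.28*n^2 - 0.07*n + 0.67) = 0.2968*n^3 - 1.995*n^2 - 1.2275*n + 4.9513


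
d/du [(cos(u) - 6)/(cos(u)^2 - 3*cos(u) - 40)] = (cos(u)^2 - 12*cos(u) + 58)*sin(u)/(sin(u)^2 + 3*cos(u) + 39)^2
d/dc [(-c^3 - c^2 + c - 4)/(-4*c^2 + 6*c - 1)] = (4*c^4 - 12*c^3 + c^2 - 30*c + 23)/(16*c^4 - 48*c^3 + 44*c^2 - 12*c + 1)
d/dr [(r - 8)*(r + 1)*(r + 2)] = 3*r^2 - 10*r - 22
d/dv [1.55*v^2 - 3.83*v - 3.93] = 3.1*v - 3.83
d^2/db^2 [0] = 0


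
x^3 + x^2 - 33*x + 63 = (x - 3)^2*(x + 7)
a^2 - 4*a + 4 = (a - 2)^2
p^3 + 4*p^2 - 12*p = p*(p - 2)*(p + 6)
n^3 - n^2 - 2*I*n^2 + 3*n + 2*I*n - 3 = (n - 1)*(n - 3*I)*(n + I)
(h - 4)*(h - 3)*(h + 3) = h^3 - 4*h^2 - 9*h + 36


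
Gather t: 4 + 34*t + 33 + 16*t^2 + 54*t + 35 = 16*t^2 + 88*t + 72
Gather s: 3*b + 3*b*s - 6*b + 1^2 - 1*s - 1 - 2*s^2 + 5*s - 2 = -3*b - 2*s^2 + s*(3*b + 4) - 2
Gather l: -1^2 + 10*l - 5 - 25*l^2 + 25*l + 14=-25*l^2 + 35*l + 8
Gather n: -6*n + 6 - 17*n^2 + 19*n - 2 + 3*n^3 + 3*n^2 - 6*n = 3*n^3 - 14*n^2 + 7*n + 4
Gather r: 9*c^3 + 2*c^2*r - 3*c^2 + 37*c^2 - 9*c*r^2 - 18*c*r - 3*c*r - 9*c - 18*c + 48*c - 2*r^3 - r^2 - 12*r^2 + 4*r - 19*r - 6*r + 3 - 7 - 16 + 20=9*c^3 + 34*c^2 + 21*c - 2*r^3 + r^2*(-9*c - 13) + r*(2*c^2 - 21*c - 21)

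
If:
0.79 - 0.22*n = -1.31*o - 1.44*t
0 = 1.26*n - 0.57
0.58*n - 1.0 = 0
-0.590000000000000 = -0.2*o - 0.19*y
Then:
No Solution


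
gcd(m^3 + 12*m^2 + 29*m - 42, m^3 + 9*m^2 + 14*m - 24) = m^2 + 5*m - 6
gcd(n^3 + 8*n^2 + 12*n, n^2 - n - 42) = n + 6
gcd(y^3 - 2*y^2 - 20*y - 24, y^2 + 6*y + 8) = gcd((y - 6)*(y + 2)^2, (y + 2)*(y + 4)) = y + 2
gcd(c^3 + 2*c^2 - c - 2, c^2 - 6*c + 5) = c - 1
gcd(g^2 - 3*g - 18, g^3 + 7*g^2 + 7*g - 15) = g + 3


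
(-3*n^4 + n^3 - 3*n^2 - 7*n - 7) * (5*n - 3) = -15*n^5 + 14*n^4 - 18*n^3 - 26*n^2 - 14*n + 21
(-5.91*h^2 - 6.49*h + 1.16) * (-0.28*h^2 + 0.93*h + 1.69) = 1.6548*h^4 - 3.6791*h^3 - 16.3484*h^2 - 9.8893*h + 1.9604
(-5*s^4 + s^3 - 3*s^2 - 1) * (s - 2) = -5*s^5 + 11*s^4 - 5*s^3 + 6*s^2 - s + 2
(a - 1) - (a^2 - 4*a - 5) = -a^2 + 5*a + 4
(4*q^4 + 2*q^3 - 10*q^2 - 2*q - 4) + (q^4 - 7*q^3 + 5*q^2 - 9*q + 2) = 5*q^4 - 5*q^3 - 5*q^2 - 11*q - 2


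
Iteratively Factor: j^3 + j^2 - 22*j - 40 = (j + 2)*(j^2 - j - 20) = (j - 5)*(j + 2)*(j + 4)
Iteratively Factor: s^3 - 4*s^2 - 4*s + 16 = (s + 2)*(s^2 - 6*s + 8) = (s - 4)*(s + 2)*(s - 2)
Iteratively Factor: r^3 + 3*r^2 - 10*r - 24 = (r + 2)*(r^2 + r - 12) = (r + 2)*(r + 4)*(r - 3)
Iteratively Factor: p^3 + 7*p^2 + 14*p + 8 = (p + 1)*(p^2 + 6*p + 8) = (p + 1)*(p + 2)*(p + 4)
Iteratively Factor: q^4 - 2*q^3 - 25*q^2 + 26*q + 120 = (q + 4)*(q^3 - 6*q^2 - q + 30) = (q + 2)*(q + 4)*(q^2 - 8*q + 15) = (q - 5)*(q + 2)*(q + 4)*(q - 3)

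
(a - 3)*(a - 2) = a^2 - 5*a + 6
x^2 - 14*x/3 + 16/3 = (x - 8/3)*(x - 2)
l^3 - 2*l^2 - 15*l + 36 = (l - 3)^2*(l + 4)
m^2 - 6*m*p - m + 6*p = (m - 1)*(m - 6*p)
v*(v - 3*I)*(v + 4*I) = v^3 + I*v^2 + 12*v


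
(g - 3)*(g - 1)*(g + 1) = g^3 - 3*g^2 - g + 3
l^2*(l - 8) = l^3 - 8*l^2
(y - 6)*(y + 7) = y^2 + y - 42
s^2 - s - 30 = (s - 6)*(s + 5)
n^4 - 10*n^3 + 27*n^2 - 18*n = n*(n - 6)*(n - 3)*(n - 1)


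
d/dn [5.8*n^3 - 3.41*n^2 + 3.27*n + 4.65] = 17.4*n^2 - 6.82*n + 3.27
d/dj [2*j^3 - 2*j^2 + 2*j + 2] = 6*j^2 - 4*j + 2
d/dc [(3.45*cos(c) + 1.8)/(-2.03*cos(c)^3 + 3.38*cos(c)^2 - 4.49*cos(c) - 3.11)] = (-14.007*cos(c)^3 + 0.699*cos(c)^2 + 12.168*cos(c) + 2.6475)*sin(c)/(4.1209*cos(c)^6 - 13.7228*cos(c)^5 + 29.6538*cos(c)^4 - 17.7258*cos(c)^3 - 0.863499999999995*cos(c)^2 + 27.9278*cos(c) + 9.6721)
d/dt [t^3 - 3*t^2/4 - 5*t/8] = 3*t^2 - 3*t/2 - 5/8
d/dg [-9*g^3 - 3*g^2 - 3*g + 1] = -27*g^2 - 6*g - 3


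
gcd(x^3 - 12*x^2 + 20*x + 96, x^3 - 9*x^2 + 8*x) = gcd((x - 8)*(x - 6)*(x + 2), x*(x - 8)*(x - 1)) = x - 8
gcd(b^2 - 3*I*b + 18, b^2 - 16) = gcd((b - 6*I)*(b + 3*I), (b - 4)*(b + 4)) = 1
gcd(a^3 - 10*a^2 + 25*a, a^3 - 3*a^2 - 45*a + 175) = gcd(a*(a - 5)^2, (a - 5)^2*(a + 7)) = a^2 - 10*a + 25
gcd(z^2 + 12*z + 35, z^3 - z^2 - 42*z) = 1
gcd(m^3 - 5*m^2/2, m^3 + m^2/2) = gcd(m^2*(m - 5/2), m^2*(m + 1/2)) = m^2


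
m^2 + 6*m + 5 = (m + 1)*(m + 5)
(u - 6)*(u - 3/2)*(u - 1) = u^3 - 17*u^2/2 + 33*u/2 - 9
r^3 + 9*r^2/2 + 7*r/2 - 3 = (r - 1/2)*(r + 2)*(r + 3)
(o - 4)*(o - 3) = o^2 - 7*o + 12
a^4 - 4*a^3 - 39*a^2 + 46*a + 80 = (a - 8)*(a - 2)*(a + 1)*(a + 5)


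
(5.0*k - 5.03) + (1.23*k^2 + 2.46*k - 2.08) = 1.23*k^2 + 7.46*k - 7.11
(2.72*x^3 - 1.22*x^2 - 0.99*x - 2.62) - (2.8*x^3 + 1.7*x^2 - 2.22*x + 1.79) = -0.0799999999999996*x^3 - 2.92*x^2 + 1.23*x - 4.41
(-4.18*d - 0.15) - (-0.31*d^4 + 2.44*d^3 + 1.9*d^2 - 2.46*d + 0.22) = 0.31*d^4 - 2.44*d^3 - 1.9*d^2 - 1.72*d - 0.37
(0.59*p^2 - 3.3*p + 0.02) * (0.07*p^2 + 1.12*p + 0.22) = 0.0413*p^4 + 0.4298*p^3 - 3.5648*p^2 - 0.7036*p + 0.0044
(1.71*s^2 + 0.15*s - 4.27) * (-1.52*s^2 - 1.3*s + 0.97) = -2.5992*s^4 - 2.451*s^3 + 7.9541*s^2 + 5.6965*s - 4.1419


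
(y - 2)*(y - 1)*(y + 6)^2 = y^4 + 9*y^3 + 2*y^2 - 84*y + 72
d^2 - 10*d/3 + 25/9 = (d - 5/3)^2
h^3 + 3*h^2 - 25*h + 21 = (h - 3)*(h - 1)*(h + 7)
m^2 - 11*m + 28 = (m - 7)*(m - 4)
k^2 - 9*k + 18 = (k - 6)*(k - 3)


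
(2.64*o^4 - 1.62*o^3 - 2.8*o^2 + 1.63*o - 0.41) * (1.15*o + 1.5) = 3.036*o^5 + 2.097*o^4 - 5.65*o^3 - 2.3255*o^2 + 1.9735*o - 0.615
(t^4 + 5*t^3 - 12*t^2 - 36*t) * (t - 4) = t^5 + t^4 - 32*t^3 + 12*t^2 + 144*t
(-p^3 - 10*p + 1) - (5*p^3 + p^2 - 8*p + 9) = -6*p^3 - p^2 - 2*p - 8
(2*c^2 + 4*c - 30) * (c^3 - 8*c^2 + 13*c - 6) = 2*c^5 - 12*c^4 - 36*c^3 + 280*c^2 - 414*c + 180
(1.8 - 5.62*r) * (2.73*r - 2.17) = -15.3426*r^2 + 17.1094*r - 3.906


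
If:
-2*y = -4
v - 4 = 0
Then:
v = 4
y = 2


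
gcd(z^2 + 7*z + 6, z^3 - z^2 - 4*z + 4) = 1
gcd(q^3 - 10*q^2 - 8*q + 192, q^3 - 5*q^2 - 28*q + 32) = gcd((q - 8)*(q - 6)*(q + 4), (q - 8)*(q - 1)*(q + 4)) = q^2 - 4*q - 32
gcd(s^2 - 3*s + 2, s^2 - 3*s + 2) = s^2 - 3*s + 2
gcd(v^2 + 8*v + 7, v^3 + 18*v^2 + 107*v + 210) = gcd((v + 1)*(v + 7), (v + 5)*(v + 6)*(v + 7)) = v + 7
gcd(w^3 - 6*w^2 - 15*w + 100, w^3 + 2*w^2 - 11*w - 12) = w + 4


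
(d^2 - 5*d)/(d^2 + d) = (d - 5)/(d + 1)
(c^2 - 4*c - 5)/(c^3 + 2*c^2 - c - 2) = (c - 5)/(c^2 + c - 2)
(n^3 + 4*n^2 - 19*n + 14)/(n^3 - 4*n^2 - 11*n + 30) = (n^2 + 6*n - 7)/(n^2 - 2*n - 15)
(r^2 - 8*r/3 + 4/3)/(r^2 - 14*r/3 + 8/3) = (r - 2)/(r - 4)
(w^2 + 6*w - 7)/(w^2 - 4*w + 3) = (w + 7)/(w - 3)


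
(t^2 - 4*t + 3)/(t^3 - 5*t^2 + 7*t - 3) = 1/(t - 1)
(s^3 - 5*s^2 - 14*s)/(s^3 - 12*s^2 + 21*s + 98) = s/(s - 7)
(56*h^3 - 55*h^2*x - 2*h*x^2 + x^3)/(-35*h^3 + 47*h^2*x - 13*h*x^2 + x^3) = (-56*h^2 - h*x + x^2)/(35*h^2 - 12*h*x + x^2)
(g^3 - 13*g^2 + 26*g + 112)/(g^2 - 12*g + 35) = (g^2 - 6*g - 16)/(g - 5)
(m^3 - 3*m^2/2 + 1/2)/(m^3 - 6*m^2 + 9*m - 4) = (m + 1/2)/(m - 4)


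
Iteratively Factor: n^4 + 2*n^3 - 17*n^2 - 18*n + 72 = (n - 2)*(n^3 + 4*n^2 - 9*n - 36) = (n - 3)*(n - 2)*(n^2 + 7*n + 12) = (n - 3)*(n - 2)*(n + 3)*(n + 4)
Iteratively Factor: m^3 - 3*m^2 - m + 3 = (m - 1)*(m^2 - 2*m - 3) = (m - 1)*(m + 1)*(m - 3)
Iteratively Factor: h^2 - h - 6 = (h - 3)*(h + 2)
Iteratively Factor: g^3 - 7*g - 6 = (g + 1)*(g^2 - g - 6) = (g + 1)*(g + 2)*(g - 3)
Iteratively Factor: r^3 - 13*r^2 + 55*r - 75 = (r - 5)*(r^2 - 8*r + 15) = (r - 5)^2*(r - 3)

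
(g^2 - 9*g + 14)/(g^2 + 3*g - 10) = (g - 7)/(g + 5)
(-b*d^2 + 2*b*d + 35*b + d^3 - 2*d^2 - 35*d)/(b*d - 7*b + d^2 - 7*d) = (-b*d - 5*b + d^2 + 5*d)/(b + d)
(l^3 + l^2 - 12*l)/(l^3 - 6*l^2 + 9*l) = (l + 4)/(l - 3)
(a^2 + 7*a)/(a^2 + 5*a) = (a + 7)/(a + 5)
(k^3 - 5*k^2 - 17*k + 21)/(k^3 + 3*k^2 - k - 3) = (k - 7)/(k + 1)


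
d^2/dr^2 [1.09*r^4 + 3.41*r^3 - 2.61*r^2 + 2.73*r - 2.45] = 13.08*r^2 + 20.46*r - 5.22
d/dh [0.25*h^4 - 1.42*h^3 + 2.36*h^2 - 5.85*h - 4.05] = 1.0*h^3 - 4.26*h^2 + 4.72*h - 5.85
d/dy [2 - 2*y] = -2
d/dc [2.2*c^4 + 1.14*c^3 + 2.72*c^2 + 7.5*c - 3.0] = 8.8*c^3 + 3.42*c^2 + 5.44*c + 7.5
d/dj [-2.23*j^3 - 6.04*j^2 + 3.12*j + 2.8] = -6.69*j^2 - 12.08*j + 3.12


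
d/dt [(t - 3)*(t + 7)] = 2*t + 4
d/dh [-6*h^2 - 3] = -12*h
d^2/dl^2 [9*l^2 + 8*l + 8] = 18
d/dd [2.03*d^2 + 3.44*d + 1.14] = 4.06*d + 3.44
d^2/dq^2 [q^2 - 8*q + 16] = 2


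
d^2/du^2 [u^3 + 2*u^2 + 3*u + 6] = 6*u + 4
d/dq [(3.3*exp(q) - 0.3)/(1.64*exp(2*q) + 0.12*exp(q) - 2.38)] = (-5.412*exp(2*q) + 0.984*exp(q) - 7.818)*exp(q)/(2.6896*exp(4*q) + 0.3936*exp(3*q) - 7.792*exp(2*q) - 0.5712*exp(q) + 5.6644)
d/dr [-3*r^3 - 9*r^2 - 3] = 9*r*(-r - 2)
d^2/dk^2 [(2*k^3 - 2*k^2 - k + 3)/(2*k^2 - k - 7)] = 4*(11*k^3 - 3*k^2 + 117*k - 23)/(8*k^6 - 12*k^5 - 78*k^4 + 83*k^3 + 273*k^2 - 147*k - 343)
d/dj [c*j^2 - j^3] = j*(2*c - 3*j)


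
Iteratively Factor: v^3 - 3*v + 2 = (v + 2)*(v^2 - 2*v + 1) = (v - 1)*(v + 2)*(v - 1)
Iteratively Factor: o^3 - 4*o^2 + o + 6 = (o - 3)*(o^2 - o - 2) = (o - 3)*(o + 1)*(o - 2)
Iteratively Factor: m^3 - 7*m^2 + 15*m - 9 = (m - 3)*(m^2 - 4*m + 3) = (m - 3)^2*(m - 1)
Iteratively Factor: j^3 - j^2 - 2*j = (j)*(j^2 - j - 2) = j*(j + 1)*(j - 2)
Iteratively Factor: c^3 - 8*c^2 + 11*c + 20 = (c - 4)*(c^2 - 4*c - 5) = (c - 5)*(c - 4)*(c + 1)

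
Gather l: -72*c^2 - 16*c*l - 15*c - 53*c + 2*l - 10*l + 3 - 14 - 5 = -72*c^2 - 68*c + l*(-16*c - 8) - 16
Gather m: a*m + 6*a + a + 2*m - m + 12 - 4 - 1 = 7*a + m*(a + 1) + 7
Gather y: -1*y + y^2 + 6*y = y^2 + 5*y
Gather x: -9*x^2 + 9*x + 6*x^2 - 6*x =-3*x^2 + 3*x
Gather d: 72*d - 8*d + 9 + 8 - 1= 64*d + 16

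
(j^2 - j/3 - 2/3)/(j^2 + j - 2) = (j + 2/3)/(j + 2)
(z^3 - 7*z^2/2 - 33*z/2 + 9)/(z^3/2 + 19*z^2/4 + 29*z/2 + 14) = 2*(2*z^3 - 7*z^2 - 33*z + 18)/(2*z^3 + 19*z^2 + 58*z + 56)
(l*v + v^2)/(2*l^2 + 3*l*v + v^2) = v/(2*l + v)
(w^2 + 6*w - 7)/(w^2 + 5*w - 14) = (w - 1)/(w - 2)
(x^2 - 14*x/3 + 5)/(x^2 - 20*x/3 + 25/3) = (x - 3)/(x - 5)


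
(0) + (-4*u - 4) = -4*u - 4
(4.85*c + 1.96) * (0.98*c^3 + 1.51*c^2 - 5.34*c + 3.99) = 4.753*c^4 + 9.2443*c^3 - 22.9394*c^2 + 8.8851*c + 7.8204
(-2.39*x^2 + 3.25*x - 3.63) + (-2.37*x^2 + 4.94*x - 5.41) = -4.76*x^2 + 8.19*x - 9.04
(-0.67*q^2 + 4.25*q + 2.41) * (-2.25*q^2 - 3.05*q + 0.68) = 1.5075*q^4 - 7.519*q^3 - 18.8406*q^2 - 4.4605*q + 1.6388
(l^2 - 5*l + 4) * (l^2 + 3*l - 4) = l^4 - 2*l^3 - 15*l^2 + 32*l - 16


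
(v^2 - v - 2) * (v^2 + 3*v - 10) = v^4 + 2*v^3 - 15*v^2 + 4*v + 20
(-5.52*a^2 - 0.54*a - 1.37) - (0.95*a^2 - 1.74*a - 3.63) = -6.47*a^2 + 1.2*a + 2.26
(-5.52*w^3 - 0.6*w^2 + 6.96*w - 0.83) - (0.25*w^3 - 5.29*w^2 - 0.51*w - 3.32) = -5.77*w^3 + 4.69*w^2 + 7.47*w + 2.49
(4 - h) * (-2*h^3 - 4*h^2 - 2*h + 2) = 2*h^4 - 4*h^3 - 14*h^2 - 10*h + 8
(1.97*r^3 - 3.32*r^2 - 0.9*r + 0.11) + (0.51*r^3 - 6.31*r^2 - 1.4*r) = 2.48*r^3 - 9.63*r^2 - 2.3*r + 0.11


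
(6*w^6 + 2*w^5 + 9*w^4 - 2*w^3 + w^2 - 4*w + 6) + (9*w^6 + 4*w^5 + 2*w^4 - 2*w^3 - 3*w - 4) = 15*w^6 + 6*w^5 + 11*w^4 - 4*w^3 + w^2 - 7*w + 2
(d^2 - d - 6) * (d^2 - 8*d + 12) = d^4 - 9*d^3 + 14*d^2 + 36*d - 72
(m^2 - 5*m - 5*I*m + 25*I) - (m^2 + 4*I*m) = -5*m - 9*I*m + 25*I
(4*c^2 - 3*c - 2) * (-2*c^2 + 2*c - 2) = -8*c^4 + 14*c^3 - 10*c^2 + 2*c + 4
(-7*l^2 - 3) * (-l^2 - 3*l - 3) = 7*l^4 + 21*l^3 + 24*l^2 + 9*l + 9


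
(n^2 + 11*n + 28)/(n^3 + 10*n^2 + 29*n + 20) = (n + 7)/(n^2 + 6*n + 5)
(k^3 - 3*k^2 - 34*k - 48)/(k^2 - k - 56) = (k^2 + 5*k + 6)/(k + 7)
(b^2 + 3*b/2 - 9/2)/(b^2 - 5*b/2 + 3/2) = (b + 3)/(b - 1)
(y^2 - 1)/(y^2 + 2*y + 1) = (y - 1)/(y + 1)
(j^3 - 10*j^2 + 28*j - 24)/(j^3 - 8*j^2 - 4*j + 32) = (j^2 - 8*j + 12)/(j^2 - 6*j - 16)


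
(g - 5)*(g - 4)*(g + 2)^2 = g^4 - 5*g^3 - 12*g^2 + 44*g + 80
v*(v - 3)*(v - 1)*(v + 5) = v^4 + v^3 - 17*v^2 + 15*v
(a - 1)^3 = a^3 - 3*a^2 + 3*a - 1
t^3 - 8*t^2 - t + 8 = (t - 8)*(t - 1)*(t + 1)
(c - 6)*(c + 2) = c^2 - 4*c - 12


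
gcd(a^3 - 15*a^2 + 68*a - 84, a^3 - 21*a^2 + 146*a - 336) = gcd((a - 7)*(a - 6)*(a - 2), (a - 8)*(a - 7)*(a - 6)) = a^2 - 13*a + 42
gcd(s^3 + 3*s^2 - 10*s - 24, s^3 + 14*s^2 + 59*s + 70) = s + 2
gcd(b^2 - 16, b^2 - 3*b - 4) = b - 4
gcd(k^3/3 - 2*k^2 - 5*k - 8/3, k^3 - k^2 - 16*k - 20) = 1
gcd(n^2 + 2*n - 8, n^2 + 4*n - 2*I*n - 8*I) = n + 4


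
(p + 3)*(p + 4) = p^2 + 7*p + 12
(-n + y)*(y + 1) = -n*y - n + y^2 + y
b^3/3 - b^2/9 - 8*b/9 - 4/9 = (b/3 + 1/3)*(b - 2)*(b + 2/3)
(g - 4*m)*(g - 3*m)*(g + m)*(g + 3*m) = g^4 - 3*g^3*m - 13*g^2*m^2 + 27*g*m^3 + 36*m^4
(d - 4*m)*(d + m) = d^2 - 3*d*m - 4*m^2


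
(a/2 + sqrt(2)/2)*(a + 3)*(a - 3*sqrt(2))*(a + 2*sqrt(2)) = a^4/2 + 3*a^3/2 - 7*a^2 - 21*a - 6*sqrt(2)*a - 18*sqrt(2)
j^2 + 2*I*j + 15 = (j - 3*I)*(j + 5*I)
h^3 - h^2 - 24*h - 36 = (h - 6)*(h + 2)*(h + 3)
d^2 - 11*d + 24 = (d - 8)*(d - 3)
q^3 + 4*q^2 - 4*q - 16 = (q - 2)*(q + 2)*(q + 4)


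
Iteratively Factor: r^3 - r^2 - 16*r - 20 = (r + 2)*(r^2 - 3*r - 10) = (r - 5)*(r + 2)*(r + 2)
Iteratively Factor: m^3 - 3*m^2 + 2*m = (m)*(m^2 - 3*m + 2) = m*(m - 2)*(m - 1)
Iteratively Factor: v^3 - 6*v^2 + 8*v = (v - 4)*(v^2 - 2*v) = (v - 4)*(v - 2)*(v)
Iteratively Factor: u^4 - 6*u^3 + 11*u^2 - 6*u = (u)*(u^3 - 6*u^2 + 11*u - 6) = u*(u - 3)*(u^2 - 3*u + 2) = u*(u - 3)*(u - 2)*(u - 1)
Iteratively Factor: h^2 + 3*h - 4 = (h - 1)*(h + 4)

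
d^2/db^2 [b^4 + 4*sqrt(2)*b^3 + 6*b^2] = 12*b^2 + 24*sqrt(2)*b + 12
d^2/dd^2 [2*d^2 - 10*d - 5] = 4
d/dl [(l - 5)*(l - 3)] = 2*l - 8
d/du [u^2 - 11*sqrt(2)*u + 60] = 2*u - 11*sqrt(2)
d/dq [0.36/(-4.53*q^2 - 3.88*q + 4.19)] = (3.2616*q + 1.3968)/(4.53*q^2 + 3.88*q - 4.19)^2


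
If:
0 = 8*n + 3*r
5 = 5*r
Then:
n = -3/8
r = 1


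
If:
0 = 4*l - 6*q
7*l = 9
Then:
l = 9/7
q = 6/7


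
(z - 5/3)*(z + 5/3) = z^2 - 25/9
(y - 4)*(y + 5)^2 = y^3 + 6*y^2 - 15*y - 100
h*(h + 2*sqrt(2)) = h^2 + 2*sqrt(2)*h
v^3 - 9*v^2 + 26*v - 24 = (v - 4)*(v - 3)*(v - 2)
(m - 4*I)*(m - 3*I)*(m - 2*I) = m^3 - 9*I*m^2 - 26*m + 24*I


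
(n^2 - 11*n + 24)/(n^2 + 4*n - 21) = (n - 8)/(n + 7)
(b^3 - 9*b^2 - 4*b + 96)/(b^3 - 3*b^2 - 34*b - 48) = (b - 4)/(b + 2)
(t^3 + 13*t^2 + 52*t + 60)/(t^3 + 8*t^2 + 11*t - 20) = (t^2 + 8*t + 12)/(t^2 + 3*t - 4)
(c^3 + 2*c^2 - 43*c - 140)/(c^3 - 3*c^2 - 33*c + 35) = (c + 4)/(c - 1)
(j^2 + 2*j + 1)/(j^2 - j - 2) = (j + 1)/(j - 2)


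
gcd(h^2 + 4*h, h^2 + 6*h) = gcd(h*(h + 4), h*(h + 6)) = h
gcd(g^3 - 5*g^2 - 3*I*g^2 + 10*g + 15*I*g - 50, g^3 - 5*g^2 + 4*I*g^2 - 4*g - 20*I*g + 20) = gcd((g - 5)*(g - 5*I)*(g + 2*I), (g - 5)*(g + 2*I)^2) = g^2 + g*(-5 + 2*I) - 10*I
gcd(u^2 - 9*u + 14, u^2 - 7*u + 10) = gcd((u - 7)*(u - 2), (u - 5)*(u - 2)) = u - 2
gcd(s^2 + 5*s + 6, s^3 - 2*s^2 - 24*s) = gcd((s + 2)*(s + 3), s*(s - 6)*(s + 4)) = 1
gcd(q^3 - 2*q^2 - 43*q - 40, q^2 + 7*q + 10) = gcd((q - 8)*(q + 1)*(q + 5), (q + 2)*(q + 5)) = q + 5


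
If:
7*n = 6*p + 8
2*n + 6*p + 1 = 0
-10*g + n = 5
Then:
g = -19/45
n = 7/9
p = -23/54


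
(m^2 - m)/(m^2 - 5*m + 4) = m/(m - 4)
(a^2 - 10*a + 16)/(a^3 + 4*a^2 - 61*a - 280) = (a - 2)/(a^2 + 12*a + 35)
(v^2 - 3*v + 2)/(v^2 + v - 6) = (v - 1)/(v + 3)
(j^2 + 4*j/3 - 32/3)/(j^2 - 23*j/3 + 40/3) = (j + 4)/(j - 5)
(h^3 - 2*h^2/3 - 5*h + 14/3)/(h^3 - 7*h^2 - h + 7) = (3*h^2 + h - 14)/(3*(h^2 - 6*h - 7))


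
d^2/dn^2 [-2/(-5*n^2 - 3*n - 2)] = 4*(-25*n^2 - 15*n + (10*n + 3)^2 - 10)/(5*n^2 + 3*n + 2)^3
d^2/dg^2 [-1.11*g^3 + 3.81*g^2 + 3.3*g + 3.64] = 7.62 - 6.66*g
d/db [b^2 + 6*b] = 2*b + 6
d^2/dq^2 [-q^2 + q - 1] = -2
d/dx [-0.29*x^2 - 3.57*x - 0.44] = -0.58*x - 3.57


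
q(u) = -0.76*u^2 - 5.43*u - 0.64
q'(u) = -1.52*u - 5.43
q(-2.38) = 7.98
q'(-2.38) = -1.81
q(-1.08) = 4.34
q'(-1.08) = -3.79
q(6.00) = -60.58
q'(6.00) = -14.55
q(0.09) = -1.13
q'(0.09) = -5.57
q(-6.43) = 2.85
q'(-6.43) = 4.34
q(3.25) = -26.32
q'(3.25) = -10.37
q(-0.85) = 3.43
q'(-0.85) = -4.14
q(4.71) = -43.08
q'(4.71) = -12.59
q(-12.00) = -44.92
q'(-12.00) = 12.81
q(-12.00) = -44.92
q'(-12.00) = 12.81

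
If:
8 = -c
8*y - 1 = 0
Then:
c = -8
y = 1/8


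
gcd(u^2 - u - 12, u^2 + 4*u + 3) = u + 3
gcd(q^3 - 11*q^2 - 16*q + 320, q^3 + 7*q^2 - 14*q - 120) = q + 5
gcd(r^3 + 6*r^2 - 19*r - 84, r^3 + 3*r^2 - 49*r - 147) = r^2 + 10*r + 21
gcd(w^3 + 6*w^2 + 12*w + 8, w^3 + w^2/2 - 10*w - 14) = w^2 + 4*w + 4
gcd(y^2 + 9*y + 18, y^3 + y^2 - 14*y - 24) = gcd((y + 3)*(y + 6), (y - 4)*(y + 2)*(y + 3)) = y + 3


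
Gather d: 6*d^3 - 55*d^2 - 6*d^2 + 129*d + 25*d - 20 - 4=6*d^3 - 61*d^2 + 154*d - 24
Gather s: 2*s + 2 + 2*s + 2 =4*s + 4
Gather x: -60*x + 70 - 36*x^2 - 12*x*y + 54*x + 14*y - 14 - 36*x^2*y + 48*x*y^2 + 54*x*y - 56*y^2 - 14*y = x^2*(-36*y - 36) + x*(48*y^2 + 42*y - 6) - 56*y^2 + 56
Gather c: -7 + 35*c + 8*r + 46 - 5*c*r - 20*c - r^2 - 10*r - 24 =c*(15 - 5*r) - r^2 - 2*r + 15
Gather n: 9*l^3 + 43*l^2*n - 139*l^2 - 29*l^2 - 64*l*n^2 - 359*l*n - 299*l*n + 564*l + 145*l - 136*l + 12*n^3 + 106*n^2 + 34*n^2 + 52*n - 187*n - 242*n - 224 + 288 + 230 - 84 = 9*l^3 - 168*l^2 + 573*l + 12*n^3 + n^2*(140 - 64*l) + n*(43*l^2 - 658*l - 377) + 210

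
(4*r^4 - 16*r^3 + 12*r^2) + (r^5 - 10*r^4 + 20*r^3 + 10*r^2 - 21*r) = r^5 - 6*r^4 + 4*r^3 + 22*r^2 - 21*r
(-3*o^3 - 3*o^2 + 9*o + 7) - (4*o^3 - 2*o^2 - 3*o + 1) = -7*o^3 - o^2 + 12*o + 6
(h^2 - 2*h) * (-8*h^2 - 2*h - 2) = -8*h^4 + 14*h^3 + 2*h^2 + 4*h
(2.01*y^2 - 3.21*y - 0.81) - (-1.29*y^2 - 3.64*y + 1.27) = 3.3*y^2 + 0.43*y - 2.08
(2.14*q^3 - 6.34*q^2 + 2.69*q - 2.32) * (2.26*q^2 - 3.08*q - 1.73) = 4.8364*q^5 - 20.9196*q^4 + 21.9044*q^3 - 2.5602*q^2 + 2.4919*q + 4.0136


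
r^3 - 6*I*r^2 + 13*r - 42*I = (r - 7*I)*(r - 2*I)*(r + 3*I)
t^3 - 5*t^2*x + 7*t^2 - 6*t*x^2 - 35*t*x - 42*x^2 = (t + 7)*(t - 6*x)*(t + x)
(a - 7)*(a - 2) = a^2 - 9*a + 14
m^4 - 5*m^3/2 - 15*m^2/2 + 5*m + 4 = (m - 4)*(m - 1)*(m + 1/2)*(m + 2)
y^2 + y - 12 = (y - 3)*(y + 4)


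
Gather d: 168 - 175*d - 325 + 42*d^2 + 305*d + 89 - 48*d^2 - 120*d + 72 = -6*d^2 + 10*d + 4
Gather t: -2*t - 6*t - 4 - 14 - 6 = -8*t - 24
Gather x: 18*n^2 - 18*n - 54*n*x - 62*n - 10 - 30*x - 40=18*n^2 - 80*n + x*(-54*n - 30) - 50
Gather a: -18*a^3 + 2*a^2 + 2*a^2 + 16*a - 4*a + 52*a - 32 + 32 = -18*a^3 + 4*a^2 + 64*a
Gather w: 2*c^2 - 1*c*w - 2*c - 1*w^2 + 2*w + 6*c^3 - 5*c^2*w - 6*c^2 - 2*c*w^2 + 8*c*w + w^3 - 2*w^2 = 6*c^3 - 4*c^2 - 2*c + w^3 + w^2*(-2*c - 3) + w*(-5*c^2 + 7*c + 2)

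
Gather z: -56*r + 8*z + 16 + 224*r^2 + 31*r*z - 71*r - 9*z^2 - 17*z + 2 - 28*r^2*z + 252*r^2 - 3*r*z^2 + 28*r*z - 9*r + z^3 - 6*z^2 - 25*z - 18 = 476*r^2 - 136*r + z^3 + z^2*(-3*r - 15) + z*(-28*r^2 + 59*r - 34)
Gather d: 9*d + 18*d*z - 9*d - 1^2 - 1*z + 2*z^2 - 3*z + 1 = 18*d*z + 2*z^2 - 4*z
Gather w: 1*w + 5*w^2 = 5*w^2 + w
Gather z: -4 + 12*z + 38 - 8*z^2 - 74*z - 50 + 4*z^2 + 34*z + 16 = -4*z^2 - 28*z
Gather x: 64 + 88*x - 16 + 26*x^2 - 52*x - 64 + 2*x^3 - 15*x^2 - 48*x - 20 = 2*x^3 + 11*x^2 - 12*x - 36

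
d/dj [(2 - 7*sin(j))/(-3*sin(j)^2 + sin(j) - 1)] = (-21*sin(j)^2 + 12*sin(j) + 5)*cos(j)/(3*sin(j)^2 - sin(j) + 1)^2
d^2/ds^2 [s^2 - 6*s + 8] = 2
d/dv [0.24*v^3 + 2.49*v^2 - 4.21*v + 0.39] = 0.72*v^2 + 4.98*v - 4.21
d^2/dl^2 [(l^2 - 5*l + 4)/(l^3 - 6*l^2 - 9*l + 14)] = 2*(l^3 - 12*l^2 + 102*l - 226)/(l^6 - 15*l^5 + 33*l^4 + 295*l^3 - 462*l^2 - 2940*l - 2744)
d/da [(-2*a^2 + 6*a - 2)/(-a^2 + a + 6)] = 2*(2*a^2 - 14*a + 19)/(a^4 - 2*a^3 - 11*a^2 + 12*a + 36)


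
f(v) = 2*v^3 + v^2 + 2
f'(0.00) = 0.00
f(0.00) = 2.00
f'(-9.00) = 468.00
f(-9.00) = -1375.00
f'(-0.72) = 1.67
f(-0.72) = 1.77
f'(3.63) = 86.32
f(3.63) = 110.84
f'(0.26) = 0.93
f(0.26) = 2.10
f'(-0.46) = 0.35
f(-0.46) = 2.02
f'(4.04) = 106.01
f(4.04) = 150.20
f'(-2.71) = 38.64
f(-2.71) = -30.46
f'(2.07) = 29.85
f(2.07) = 24.02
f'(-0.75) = 1.88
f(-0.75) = 1.72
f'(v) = 6*v^2 + 2*v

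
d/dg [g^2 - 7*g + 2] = 2*g - 7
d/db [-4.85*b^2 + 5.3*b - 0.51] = 5.3 - 9.7*b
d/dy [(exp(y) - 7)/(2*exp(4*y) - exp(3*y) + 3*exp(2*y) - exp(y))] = (-(exp(y) - 7)*(8*exp(3*y) - 3*exp(2*y) + 6*exp(y) - 1) + (2*exp(3*y) - exp(2*y) + 3*exp(y) - 1)*exp(y))*exp(-y)/(2*exp(3*y) - exp(2*y) + 3*exp(y) - 1)^2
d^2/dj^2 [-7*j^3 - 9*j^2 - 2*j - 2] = -42*j - 18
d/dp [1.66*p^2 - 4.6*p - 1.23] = 3.32*p - 4.6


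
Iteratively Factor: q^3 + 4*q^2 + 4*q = (q + 2)*(q^2 + 2*q) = q*(q + 2)*(q + 2)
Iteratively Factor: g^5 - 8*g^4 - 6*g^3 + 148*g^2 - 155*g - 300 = (g - 5)*(g^4 - 3*g^3 - 21*g^2 + 43*g + 60) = (g - 5)*(g + 4)*(g^3 - 7*g^2 + 7*g + 15) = (g - 5)^2*(g + 4)*(g^2 - 2*g - 3) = (g - 5)^2*(g + 1)*(g + 4)*(g - 3)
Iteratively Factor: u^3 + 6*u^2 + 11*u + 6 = (u + 3)*(u^2 + 3*u + 2) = (u + 2)*(u + 3)*(u + 1)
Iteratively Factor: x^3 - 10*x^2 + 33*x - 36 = (x - 3)*(x^2 - 7*x + 12) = (x - 4)*(x - 3)*(x - 3)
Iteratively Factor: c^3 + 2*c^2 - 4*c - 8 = (c + 2)*(c^2 - 4) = (c + 2)^2*(c - 2)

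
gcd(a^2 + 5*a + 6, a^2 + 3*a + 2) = a + 2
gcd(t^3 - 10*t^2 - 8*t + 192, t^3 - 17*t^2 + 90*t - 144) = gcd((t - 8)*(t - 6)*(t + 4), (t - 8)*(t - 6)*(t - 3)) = t^2 - 14*t + 48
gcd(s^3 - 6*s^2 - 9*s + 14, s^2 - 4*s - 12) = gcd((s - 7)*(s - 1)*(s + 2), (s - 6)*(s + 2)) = s + 2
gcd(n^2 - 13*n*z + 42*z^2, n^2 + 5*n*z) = 1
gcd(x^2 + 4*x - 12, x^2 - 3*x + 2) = x - 2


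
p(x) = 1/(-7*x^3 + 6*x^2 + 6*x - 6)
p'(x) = (21*x^2 - 12*x - 6)/(-7*x^3 + 6*x^2 + 6*x - 6)^2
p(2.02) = -0.04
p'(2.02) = 0.08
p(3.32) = -0.01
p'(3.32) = 0.01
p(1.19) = -0.46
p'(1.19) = 2.03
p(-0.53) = -0.15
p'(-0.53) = 0.15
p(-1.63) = 0.03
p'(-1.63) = 0.07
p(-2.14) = 0.01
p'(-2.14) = 0.02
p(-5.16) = 0.00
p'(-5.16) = 0.00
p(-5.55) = 0.00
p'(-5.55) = 0.00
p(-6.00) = 0.00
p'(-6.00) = 0.00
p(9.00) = 0.00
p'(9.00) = 0.00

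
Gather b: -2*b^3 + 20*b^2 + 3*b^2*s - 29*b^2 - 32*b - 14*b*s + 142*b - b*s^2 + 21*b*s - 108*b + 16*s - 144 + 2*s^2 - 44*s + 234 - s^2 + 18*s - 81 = -2*b^3 + b^2*(3*s - 9) + b*(-s^2 + 7*s + 2) + s^2 - 10*s + 9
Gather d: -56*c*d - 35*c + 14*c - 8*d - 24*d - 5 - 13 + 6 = -21*c + d*(-56*c - 32) - 12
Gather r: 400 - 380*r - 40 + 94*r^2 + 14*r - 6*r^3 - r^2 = -6*r^3 + 93*r^2 - 366*r + 360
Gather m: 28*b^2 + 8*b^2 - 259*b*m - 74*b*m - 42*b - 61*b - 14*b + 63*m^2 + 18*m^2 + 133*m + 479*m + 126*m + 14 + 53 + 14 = 36*b^2 - 117*b + 81*m^2 + m*(738 - 333*b) + 81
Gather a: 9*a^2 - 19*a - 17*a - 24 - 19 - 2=9*a^2 - 36*a - 45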